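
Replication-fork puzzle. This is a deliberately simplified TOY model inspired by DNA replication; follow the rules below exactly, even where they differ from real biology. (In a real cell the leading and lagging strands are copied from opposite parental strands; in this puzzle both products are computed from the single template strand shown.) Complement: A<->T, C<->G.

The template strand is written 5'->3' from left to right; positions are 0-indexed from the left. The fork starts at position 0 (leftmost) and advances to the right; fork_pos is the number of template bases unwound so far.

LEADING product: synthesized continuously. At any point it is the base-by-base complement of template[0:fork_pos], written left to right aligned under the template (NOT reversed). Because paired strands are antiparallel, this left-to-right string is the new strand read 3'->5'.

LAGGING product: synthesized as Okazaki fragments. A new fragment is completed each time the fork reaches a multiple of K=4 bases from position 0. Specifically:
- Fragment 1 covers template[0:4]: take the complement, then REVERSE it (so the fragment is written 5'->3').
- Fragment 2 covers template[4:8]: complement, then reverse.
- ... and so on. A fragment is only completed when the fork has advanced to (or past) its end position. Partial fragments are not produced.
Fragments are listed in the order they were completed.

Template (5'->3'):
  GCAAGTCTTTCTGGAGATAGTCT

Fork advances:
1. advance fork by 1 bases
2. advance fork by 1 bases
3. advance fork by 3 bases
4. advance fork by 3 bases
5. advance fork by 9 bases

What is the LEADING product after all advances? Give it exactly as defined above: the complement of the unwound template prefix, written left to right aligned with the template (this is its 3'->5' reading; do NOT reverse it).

Answer: CGTTCAGAAAGACCTCT

Derivation:
Step 1: advance 1 -> fork_pos = 0 + 1 = 1.
Step 2: advance 1 -> fork_pos = 1 + 1 = 2.
Step 3: advance 3 -> fork_pos = 2 + 3 = 5.
Step 4: advance 3 -> fork_pos = 5 + 3 = 8.
Step 5: advance 9 -> fork_pos = 8 + 9 = 17.
Unwound prefix: template[0:17] = GCAAGTCTTTCTGGAGA
Complement it base by base (A<->T, C<->G), keeping left-to-right order:
  [0:5] GCAAG -> CGTTC
  [5:10] TCTTT -> AGAAA
  [10:15] CTGGA -> GACCT
  [15:17] GA -> CT
Concatenate: CGTTCAGAAAGACCTCT (length 17; written aligned with the template, i.e. 3'->5').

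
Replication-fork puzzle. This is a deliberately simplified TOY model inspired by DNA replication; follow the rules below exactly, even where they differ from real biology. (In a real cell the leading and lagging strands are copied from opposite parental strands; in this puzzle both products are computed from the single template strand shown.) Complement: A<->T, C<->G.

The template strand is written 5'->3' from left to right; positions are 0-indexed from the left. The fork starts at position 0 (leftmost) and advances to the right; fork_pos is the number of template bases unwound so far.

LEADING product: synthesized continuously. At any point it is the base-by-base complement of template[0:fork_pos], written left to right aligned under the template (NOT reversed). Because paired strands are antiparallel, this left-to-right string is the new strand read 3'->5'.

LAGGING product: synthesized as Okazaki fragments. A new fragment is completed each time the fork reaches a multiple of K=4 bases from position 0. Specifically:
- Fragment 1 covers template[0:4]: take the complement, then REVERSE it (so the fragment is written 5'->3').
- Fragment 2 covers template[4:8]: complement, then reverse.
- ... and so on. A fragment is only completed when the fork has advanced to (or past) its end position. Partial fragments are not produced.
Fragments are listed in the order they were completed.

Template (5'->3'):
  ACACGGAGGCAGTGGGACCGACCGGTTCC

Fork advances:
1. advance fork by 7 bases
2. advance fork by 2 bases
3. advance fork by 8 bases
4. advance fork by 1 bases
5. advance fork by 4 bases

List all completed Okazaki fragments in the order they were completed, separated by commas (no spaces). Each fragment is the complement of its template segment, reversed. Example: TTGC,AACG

Step 1: advance 7 -> fork_pos = 0 + 7 = 7. Reached multiple(s) of 4: 4 -> fragment 1 completed (1 total).
Step 2: advance 2 -> fork_pos = 7 + 2 = 9. Reached multiple(s) of 4: 8 -> fragment 2 completed (2 total).
Step 3: advance 8 -> fork_pos = 9 + 8 = 17. Reached multiple(s) of 4: 12, 16 -> fragments 3-4 completed (4 total).
Step 4: advance 1 -> fork_pos = 17 + 1 = 18. Next multiple of 4 is 20 (not reached); still 4 fragment(s).
Step 5: advance 4 -> fork_pos = 18 + 4 = 22. Reached multiple(s) of 4: 20 -> fragment 5 completed (5 total).
Final fork_pos = 22, so 5 fragment(s) are complete. Build each: template segment -> complement -> reverse.
Fragment 1: template[0:4] = ACAC -> complement TGTG -> reversed GTGT
Fragment 2: template[4:8] = GGAG -> complement CCTC -> reversed CTCC
Fragment 3: template[8:12] = GCAG -> complement CGTC -> reversed CTGC
Fragment 4: template[12:16] = TGGG -> complement ACCC -> reversed CCCA
Fragment 5: template[16:20] = ACCG -> complement TGGC -> reversed CGGT

Answer: GTGT,CTCC,CTGC,CCCA,CGGT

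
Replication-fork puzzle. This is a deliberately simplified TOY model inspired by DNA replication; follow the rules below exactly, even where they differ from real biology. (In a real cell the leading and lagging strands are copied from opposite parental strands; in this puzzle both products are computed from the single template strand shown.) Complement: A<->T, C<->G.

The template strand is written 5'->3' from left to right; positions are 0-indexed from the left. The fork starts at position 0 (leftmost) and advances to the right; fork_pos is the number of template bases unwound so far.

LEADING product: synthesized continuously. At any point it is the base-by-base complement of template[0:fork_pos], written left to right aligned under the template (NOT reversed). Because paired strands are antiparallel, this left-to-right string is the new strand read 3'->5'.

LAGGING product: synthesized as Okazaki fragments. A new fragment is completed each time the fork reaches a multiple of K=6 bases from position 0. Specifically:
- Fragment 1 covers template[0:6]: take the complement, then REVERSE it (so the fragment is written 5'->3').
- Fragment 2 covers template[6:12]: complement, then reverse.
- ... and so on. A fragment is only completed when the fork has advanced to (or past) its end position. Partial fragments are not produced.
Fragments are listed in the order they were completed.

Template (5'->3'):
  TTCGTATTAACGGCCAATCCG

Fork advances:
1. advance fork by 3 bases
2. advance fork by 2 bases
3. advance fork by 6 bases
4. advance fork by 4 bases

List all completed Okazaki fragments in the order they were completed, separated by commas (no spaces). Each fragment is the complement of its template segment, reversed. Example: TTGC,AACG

Step 1: advance 3 -> fork_pos = 0 + 3 = 3. Next multiple of 6 is 6 (not reached); still 0 fragment(s).
Step 2: advance 2 -> fork_pos = 3 + 2 = 5. Next multiple of 6 is 6 (not reached); still 0 fragment(s).
Step 3: advance 6 -> fork_pos = 5 + 6 = 11. Reached multiple(s) of 6: 6 -> fragment 1 completed (1 total).
Step 4: advance 4 -> fork_pos = 11 + 4 = 15. Reached multiple(s) of 6: 12 -> fragment 2 completed (2 total).
Final fork_pos = 15, so 2 fragment(s) are complete. Build each: template segment -> complement -> reverse.
Fragment 1: template[0:6] = TTCGTA -> complement AAGCAT -> reversed TACGAA
Fragment 2: template[6:12] = TTAACG -> complement AATTGC -> reversed CGTTAA

Answer: TACGAA,CGTTAA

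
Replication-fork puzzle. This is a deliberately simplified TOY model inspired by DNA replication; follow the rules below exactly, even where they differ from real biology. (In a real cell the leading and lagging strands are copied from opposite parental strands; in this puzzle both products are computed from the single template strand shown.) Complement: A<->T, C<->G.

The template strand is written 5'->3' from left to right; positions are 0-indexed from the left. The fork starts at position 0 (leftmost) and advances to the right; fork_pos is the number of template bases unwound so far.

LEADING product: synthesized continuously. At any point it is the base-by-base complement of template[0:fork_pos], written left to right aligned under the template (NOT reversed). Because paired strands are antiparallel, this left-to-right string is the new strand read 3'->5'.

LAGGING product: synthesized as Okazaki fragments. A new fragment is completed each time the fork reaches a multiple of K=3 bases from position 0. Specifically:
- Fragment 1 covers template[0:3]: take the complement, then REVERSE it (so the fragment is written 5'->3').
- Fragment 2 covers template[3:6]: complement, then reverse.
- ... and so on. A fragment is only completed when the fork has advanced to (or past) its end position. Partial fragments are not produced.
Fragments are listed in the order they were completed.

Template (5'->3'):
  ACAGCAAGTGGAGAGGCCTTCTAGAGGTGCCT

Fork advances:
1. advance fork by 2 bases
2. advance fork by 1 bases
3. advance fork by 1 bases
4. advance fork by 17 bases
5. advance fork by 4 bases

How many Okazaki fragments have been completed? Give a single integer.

Answer: 8

Derivation:
Step 1: advance 2 -> fork_pos = 0 + 2 = 2. Next multiple of 3 is 3 (not reached); still 0 fragment(s).
Step 2: advance 1 -> fork_pos = 2 + 1 = 3. Reached multiple(s) of 3: 3 -> fragment 1 completed (1 total).
Step 3: advance 1 -> fork_pos = 3 + 1 = 4. Next multiple of 3 is 6 (not reached); still 1 fragment(s).
Step 4: advance 17 -> fork_pos = 4 + 17 = 21. Reached multiple(s) of 3: 6, 9, 12, 15, 18, 21 -> fragments 2-7 completed (7 total).
Step 5: advance 4 -> fork_pos = 21 + 4 = 25. Reached multiple(s) of 3: 24 -> fragment 8 completed (8 total).
Check: final fork_pos = 25; the multiples of 3 that are <= 25 are 3..24 -> 25 // 3 = 8 completed fragment(s).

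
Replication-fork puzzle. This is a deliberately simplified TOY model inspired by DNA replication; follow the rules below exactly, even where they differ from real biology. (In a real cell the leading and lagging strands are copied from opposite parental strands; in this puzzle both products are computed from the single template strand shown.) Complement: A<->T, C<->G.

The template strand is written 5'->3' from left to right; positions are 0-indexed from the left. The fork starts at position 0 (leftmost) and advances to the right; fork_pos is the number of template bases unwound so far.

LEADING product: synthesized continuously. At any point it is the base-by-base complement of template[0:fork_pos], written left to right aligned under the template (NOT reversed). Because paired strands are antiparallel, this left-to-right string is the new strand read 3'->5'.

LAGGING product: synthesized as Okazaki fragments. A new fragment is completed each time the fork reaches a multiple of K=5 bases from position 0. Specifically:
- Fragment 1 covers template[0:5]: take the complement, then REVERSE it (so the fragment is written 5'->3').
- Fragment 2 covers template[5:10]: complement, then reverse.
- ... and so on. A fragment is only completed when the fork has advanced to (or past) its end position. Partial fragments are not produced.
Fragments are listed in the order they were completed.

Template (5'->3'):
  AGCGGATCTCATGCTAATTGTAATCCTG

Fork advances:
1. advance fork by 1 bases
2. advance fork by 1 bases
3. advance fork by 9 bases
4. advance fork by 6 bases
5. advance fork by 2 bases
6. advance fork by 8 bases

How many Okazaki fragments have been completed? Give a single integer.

Answer: 5

Derivation:
Step 1: advance 1 -> fork_pos = 0 + 1 = 1. Next multiple of 5 is 5 (not reached); still 0 fragment(s).
Step 2: advance 1 -> fork_pos = 1 + 1 = 2. Next multiple of 5 is 5 (not reached); still 0 fragment(s).
Step 3: advance 9 -> fork_pos = 2 + 9 = 11. Reached multiple(s) of 5: 5, 10 -> fragments 1-2 completed (2 total).
Step 4: advance 6 -> fork_pos = 11 + 6 = 17. Reached multiple(s) of 5: 15 -> fragment 3 completed (3 total).
Step 5: advance 2 -> fork_pos = 17 + 2 = 19. Next multiple of 5 is 20 (not reached); still 3 fragment(s).
Step 6: advance 8 -> fork_pos = 19 + 8 = 27. Reached multiple(s) of 5: 20, 25 -> fragments 4-5 completed (5 total).
Check: final fork_pos = 27; the multiples of 5 that are <= 27 are 5..25 -> 27 // 5 = 5 completed fragment(s).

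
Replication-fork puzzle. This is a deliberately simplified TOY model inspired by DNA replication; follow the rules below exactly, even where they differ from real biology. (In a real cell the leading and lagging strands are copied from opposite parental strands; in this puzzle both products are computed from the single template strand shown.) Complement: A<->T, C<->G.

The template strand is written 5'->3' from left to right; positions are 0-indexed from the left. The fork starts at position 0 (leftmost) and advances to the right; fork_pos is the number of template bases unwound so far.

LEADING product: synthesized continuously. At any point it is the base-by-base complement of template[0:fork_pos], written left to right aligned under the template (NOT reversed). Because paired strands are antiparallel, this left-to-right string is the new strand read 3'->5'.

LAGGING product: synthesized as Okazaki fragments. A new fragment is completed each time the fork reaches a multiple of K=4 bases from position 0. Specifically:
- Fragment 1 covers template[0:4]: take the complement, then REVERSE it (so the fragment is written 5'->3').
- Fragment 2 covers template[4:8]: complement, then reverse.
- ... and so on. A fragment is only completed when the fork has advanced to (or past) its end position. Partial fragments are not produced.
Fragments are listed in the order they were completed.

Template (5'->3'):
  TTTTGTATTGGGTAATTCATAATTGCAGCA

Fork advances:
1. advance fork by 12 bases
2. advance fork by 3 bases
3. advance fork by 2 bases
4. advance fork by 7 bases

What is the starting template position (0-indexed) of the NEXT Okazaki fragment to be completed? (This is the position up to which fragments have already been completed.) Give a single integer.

Answer: 24

Derivation:
Step 1: advance 12 -> fork_pos = 0 + 12 = 12. Reached multiple(s) of 4: 4, 8, 12 -> fragments 1-3 completed (3 total).
Step 2: advance 3 -> fork_pos = 12 + 3 = 15. Next multiple of 4 is 16 (not reached); still 3 fragment(s).
Step 3: advance 2 -> fork_pos = 15 + 2 = 17. Reached multiple(s) of 4: 16 -> fragment 4 completed (4 total).
Step 4: advance 7 -> fork_pos = 17 + 7 = 24. Reached multiple(s) of 4: 20, 24 -> fragments 5-6 completed (6 total).
6 fragment(s) completed, covering template[0:24] (6 x 4 = 24). The next fragment, fragment 7, covers template[24:28], so it starts at position 24.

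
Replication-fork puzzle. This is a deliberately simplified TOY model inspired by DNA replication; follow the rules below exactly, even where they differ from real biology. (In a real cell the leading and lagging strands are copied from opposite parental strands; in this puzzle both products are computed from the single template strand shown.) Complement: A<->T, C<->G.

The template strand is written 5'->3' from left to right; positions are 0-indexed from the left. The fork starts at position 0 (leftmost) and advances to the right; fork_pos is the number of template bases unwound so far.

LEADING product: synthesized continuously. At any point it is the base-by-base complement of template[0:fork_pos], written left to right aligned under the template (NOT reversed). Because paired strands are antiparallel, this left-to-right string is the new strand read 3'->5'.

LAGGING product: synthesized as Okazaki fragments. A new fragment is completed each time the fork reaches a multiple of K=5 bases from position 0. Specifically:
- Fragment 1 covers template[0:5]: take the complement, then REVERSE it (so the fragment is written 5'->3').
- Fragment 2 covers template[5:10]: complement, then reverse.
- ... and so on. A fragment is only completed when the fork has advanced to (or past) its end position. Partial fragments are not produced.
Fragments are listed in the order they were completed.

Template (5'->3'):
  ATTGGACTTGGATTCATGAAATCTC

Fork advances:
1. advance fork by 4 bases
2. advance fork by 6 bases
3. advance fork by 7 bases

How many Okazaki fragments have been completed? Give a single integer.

Answer: 3

Derivation:
Step 1: advance 4 -> fork_pos = 0 + 4 = 4. Next multiple of 5 is 5 (not reached); still 0 fragment(s).
Step 2: advance 6 -> fork_pos = 4 + 6 = 10. Reached multiple(s) of 5: 5, 10 -> fragments 1-2 completed (2 total).
Step 3: advance 7 -> fork_pos = 10 + 7 = 17. Reached multiple(s) of 5: 15 -> fragment 3 completed (3 total).
Check: final fork_pos = 17; the multiples of 5 that are <= 17 are 5..15 -> 17 // 5 = 3 completed fragment(s).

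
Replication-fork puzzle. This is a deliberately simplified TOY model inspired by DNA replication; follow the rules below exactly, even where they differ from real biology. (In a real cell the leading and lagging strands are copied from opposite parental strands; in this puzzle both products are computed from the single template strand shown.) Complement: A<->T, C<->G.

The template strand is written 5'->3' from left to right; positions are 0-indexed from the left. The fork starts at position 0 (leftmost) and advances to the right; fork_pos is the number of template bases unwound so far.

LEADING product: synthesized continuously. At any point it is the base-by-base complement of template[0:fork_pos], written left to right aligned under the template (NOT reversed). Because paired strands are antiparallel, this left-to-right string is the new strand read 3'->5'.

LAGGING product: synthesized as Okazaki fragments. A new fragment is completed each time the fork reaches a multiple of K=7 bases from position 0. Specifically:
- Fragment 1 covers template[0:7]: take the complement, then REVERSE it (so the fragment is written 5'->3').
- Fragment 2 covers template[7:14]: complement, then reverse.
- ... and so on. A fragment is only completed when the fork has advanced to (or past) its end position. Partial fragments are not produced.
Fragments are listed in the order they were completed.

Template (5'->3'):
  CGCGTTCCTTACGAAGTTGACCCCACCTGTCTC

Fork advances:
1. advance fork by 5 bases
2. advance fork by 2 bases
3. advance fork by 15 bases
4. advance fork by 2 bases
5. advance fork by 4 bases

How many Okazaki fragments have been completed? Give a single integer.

Step 1: advance 5 -> fork_pos = 0 + 5 = 5. Next multiple of 7 is 7 (not reached); still 0 fragment(s).
Step 2: advance 2 -> fork_pos = 5 + 2 = 7. Reached multiple(s) of 7: 7 -> fragment 1 completed (1 total).
Step 3: advance 15 -> fork_pos = 7 + 15 = 22. Reached multiple(s) of 7: 14, 21 -> fragments 2-3 completed (3 total).
Step 4: advance 2 -> fork_pos = 22 + 2 = 24. Next multiple of 7 is 28 (not reached); still 3 fragment(s).
Step 5: advance 4 -> fork_pos = 24 + 4 = 28. Reached multiple(s) of 7: 28 -> fragment 4 completed (4 total).
Check: final fork_pos = 28; the multiples of 7 that are <= 28 are 7..28 -> 28 // 7 = 4 completed fragment(s).

Answer: 4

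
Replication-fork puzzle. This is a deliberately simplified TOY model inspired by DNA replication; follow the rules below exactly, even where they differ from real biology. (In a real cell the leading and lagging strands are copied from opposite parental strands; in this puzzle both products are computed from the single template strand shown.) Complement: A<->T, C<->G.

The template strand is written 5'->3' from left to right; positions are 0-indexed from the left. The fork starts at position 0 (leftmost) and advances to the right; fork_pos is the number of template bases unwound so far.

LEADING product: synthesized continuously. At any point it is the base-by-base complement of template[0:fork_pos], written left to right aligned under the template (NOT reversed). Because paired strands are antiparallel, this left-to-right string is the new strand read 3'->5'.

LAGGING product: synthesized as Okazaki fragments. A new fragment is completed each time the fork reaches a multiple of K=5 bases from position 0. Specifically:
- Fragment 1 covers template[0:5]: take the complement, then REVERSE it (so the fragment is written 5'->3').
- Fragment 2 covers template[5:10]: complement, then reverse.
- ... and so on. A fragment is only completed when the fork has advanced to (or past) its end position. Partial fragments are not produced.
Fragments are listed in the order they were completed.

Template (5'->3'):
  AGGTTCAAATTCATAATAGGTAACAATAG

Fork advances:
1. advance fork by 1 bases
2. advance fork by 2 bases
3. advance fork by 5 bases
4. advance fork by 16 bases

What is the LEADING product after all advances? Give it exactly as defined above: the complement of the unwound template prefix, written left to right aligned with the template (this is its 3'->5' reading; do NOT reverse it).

Answer: TCCAAGTTTAAGTATTATCCATTG

Derivation:
Step 1: advance 1 -> fork_pos = 0 + 1 = 1.
Step 2: advance 2 -> fork_pos = 1 + 2 = 3.
Step 3: advance 5 -> fork_pos = 3 + 5 = 8.
Step 4: advance 16 -> fork_pos = 8 + 16 = 24.
Unwound prefix: template[0:24] = AGGTTCAAATTCATAATAGGTAAC
Complement it base by base (A<->T, C<->G), keeping left-to-right order:
  [0:5] AGGTT -> TCCAA
  [5:10] CAAAT -> GTTTA
  [10:15] TCATA -> AGTAT
  [15:20] ATAGG -> TATCC
  [20:24] TAAC -> ATTG
Concatenate: TCCAAGTTTAAGTATTATCCATTG (length 24; written aligned with the template, i.e. 3'->5').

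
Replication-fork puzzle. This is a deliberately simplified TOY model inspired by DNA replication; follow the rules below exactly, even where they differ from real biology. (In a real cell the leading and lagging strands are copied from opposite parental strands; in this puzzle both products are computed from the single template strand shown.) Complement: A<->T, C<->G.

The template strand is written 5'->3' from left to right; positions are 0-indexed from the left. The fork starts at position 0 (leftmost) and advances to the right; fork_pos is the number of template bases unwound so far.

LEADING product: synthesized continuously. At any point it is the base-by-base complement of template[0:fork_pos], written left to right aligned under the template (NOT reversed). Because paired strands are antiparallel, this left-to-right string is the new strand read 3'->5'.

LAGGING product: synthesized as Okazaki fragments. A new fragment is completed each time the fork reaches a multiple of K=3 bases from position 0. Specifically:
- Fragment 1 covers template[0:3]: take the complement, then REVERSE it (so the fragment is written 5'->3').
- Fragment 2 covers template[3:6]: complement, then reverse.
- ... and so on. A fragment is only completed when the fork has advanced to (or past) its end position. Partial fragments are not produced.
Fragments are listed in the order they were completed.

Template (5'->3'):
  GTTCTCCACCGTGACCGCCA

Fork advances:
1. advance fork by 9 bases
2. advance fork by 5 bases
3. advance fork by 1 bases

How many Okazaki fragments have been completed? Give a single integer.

Answer: 5

Derivation:
Step 1: advance 9 -> fork_pos = 0 + 9 = 9. Reached multiple(s) of 3: 3, 6, 9 -> fragments 1-3 completed (3 total).
Step 2: advance 5 -> fork_pos = 9 + 5 = 14. Reached multiple(s) of 3: 12 -> fragment 4 completed (4 total).
Step 3: advance 1 -> fork_pos = 14 + 1 = 15. Reached multiple(s) of 3: 15 -> fragment 5 completed (5 total).
Check: final fork_pos = 15; the multiples of 3 that are <= 15 are 3..15 -> 15 // 3 = 5 completed fragment(s).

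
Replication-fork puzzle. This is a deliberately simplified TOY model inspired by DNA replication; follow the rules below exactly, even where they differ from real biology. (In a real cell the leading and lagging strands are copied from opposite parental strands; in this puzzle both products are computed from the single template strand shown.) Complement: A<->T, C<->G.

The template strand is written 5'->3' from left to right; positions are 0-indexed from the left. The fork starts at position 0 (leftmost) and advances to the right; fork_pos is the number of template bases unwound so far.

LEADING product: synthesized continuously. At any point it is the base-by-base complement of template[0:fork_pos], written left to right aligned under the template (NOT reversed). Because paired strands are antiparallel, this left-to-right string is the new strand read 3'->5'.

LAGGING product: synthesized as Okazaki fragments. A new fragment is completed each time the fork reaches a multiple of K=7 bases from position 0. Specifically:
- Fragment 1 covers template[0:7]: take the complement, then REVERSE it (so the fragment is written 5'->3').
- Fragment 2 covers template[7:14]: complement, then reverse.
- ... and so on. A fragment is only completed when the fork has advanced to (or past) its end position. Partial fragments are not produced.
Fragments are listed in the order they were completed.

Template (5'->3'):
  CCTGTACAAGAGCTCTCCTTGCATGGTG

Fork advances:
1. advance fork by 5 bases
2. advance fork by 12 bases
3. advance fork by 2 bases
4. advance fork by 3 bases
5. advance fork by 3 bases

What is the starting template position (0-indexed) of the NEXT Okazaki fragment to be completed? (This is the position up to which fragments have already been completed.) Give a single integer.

Answer: 21

Derivation:
Step 1: advance 5 -> fork_pos = 0 + 5 = 5. Next multiple of 7 is 7 (not reached); still 0 fragment(s).
Step 2: advance 12 -> fork_pos = 5 + 12 = 17. Reached multiple(s) of 7: 7, 14 -> fragments 1-2 completed (2 total).
Step 3: advance 2 -> fork_pos = 17 + 2 = 19. Next multiple of 7 is 21 (not reached); still 2 fragment(s).
Step 4: advance 3 -> fork_pos = 19 + 3 = 22. Reached multiple(s) of 7: 21 -> fragment 3 completed (3 total).
Step 5: advance 3 -> fork_pos = 22 + 3 = 25. Next multiple of 7 is 28 (not reached); still 3 fragment(s).
3 fragment(s) completed, covering template[0:21] (3 x 7 = 21). The next fragment, fragment 4, covers template[21:28], so it starts at position 21.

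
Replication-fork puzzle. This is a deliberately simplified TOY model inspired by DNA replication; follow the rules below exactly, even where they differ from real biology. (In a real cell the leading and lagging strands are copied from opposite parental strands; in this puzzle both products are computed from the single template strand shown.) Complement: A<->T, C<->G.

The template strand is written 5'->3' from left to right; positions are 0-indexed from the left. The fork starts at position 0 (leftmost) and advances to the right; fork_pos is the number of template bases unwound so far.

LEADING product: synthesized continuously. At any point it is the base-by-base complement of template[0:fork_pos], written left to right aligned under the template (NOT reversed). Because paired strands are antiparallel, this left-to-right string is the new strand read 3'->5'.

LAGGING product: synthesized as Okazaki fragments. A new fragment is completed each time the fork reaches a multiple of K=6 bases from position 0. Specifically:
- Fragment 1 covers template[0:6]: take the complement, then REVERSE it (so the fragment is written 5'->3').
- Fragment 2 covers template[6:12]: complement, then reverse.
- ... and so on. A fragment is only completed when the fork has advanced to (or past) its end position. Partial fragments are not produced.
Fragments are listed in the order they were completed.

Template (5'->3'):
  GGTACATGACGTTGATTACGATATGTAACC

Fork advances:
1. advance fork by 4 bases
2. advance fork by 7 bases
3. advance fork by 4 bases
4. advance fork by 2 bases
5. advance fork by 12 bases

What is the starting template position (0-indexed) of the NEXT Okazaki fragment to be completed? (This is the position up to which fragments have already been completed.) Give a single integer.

Answer: 24

Derivation:
Step 1: advance 4 -> fork_pos = 0 + 4 = 4. Next multiple of 6 is 6 (not reached); still 0 fragment(s).
Step 2: advance 7 -> fork_pos = 4 + 7 = 11. Reached multiple(s) of 6: 6 -> fragment 1 completed (1 total).
Step 3: advance 4 -> fork_pos = 11 + 4 = 15. Reached multiple(s) of 6: 12 -> fragment 2 completed (2 total).
Step 4: advance 2 -> fork_pos = 15 + 2 = 17. Next multiple of 6 is 18 (not reached); still 2 fragment(s).
Step 5: advance 12 -> fork_pos = 17 + 12 = 29. Reached multiple(s) of 6: 18, 24 -> fragments 3-4 completed (4 total).
4 fragment(s) completed, covering template[0:24] (4 x 6 = 24). The next fragment, fragment 5, covers template[24:30], so it starts at position 24.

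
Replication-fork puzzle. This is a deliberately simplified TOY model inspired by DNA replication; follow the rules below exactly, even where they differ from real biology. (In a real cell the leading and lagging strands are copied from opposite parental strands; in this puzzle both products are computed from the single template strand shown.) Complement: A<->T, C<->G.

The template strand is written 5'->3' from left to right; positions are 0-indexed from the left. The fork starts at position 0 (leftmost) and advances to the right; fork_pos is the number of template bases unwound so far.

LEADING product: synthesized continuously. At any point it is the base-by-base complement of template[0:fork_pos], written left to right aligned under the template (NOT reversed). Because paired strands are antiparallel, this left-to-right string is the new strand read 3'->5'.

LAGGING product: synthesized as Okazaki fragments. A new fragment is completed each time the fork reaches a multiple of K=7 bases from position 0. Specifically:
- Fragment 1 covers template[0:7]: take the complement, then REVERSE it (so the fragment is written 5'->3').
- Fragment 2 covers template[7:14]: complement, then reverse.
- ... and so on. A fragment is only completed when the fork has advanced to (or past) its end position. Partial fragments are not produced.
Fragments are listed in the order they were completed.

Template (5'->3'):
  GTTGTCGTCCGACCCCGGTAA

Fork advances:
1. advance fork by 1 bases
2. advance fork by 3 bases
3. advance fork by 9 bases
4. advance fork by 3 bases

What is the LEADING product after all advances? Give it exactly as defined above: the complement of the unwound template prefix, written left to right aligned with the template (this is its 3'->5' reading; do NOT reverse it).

Step 1: advance 1 -> fork_pos = 0 + 1 = 1.
Step 2: advance 3 -> fork_pos = 1 + 3 = 4.
Step 3: advance 9 -> fork_pos = 4 + 9 = 13.
Step 4: advance 3 -> fork_pos = 13 + 3 = 16.
Unwound prefix: template[0:16] = GTTGTCGTCCGACCCC
Complement it base by base (A<->T, C<->G), keeping left-to-right order:
  [0:5] GTTGT -> CAACA
  [5:10] CGTCC -> GCAGG
  [10:15] GACCC -> CTGGG
  [15:16] C -> G
Concatenate: CAACAGCAGGCTGGGG (length 16; written aligned with the template, i.e. 3'->5').

Answer: CAACAGCAGGCTGGGG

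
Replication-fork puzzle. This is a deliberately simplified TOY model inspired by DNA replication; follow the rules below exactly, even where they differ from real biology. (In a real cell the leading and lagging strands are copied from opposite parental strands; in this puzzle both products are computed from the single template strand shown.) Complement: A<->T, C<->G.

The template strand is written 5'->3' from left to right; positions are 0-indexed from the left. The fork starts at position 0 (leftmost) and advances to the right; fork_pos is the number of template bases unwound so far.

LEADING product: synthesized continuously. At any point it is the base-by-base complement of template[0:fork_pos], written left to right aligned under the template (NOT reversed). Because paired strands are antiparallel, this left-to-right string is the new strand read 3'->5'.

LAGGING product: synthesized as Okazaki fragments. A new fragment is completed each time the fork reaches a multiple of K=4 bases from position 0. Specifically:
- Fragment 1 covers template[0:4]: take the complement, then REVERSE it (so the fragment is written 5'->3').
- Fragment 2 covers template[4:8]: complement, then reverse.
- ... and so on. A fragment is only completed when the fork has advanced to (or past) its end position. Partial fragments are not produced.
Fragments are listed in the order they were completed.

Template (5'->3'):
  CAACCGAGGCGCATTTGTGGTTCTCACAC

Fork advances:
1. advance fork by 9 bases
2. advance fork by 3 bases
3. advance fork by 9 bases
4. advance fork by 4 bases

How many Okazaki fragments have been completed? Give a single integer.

Answer: 6

Derivation:
Step 1: advance 9 -> fork_pos = 0 + 9 = 9. Reached multiple(s) of 4: 4, 8 -> fragments 1-2 completed (2 total).
Step 2: advance 3 -> fork_pos = 9 + 3 = 12. Reached multiple(s) of 4: 12 -> fragment 3 completed (3 total).
Step 3: advance 9 -> fork_pos = 12 + 9 = 21. Reached multiple(s) of 4: 16, 20 -> fragments 4-5 completed (5 total).
Step 4: advance 4 -> fork_pos = 21 + 4 = 25. Reached multiple(s) of 4: 24 -> fragment 6 completed (6 total).
Check: final fork_pos = 25; the multiples of 4 that are <= 25 are 4..24 -> 25 // 4 = 6 completed fragment(s).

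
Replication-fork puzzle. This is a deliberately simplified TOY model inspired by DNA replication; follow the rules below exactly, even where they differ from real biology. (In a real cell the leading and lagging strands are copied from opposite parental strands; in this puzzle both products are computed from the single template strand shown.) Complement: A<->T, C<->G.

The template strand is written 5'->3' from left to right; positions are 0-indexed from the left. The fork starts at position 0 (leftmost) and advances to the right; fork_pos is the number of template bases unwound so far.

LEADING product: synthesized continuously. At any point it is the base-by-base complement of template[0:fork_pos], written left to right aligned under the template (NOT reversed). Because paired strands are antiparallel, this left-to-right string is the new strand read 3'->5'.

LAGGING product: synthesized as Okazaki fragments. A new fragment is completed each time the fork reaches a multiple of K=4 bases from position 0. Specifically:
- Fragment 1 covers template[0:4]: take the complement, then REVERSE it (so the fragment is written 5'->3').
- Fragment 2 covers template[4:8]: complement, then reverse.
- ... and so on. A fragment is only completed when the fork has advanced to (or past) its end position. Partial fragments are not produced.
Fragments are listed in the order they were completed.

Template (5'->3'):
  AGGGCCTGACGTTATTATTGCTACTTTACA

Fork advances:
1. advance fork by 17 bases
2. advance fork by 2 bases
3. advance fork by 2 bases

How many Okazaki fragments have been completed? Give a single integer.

Answer: 5

Derivation:
Step 1: advance 17 -> fork_pos = 0 + 17 = 17. Reached multiple(s) of 4: 4, 8, 12, 16 -> fragments 1-4 completed (4 total).
Step 2: advance 2 -> fork_pos = 17 + 2 = 19. Next multiple of 4 is 20 (not reached); still 4 fragment(s).
Step 3: advance 2 -> fork_pos = 19 + 2 = 21. Reached multiple(s) of 4: 20 -> fragment 5 completed (5 total).
Check: final fork_pos = 21; the multiples of 4 that are <= 21 are 4..20 -> 21 // 4 = 5 completed fragment(s).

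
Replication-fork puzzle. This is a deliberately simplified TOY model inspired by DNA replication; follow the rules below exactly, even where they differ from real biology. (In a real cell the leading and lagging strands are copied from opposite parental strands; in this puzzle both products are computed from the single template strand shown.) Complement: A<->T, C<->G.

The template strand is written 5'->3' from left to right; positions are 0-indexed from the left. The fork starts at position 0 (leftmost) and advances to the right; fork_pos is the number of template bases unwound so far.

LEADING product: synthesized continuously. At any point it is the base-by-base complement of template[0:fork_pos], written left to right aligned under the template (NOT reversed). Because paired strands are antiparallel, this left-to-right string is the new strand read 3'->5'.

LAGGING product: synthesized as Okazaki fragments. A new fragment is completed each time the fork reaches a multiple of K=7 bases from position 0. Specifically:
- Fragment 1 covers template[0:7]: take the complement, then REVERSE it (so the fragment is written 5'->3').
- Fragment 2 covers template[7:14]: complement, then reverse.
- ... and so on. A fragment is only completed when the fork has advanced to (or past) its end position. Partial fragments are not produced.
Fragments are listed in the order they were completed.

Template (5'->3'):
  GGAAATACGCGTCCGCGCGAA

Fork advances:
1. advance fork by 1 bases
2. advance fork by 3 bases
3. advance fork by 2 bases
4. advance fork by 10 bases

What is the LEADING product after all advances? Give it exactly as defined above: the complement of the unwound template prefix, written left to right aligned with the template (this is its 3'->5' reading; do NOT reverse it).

Step 1: advance 1 -> fork_pos = 0 + 1 = 1.
Step 2: advance 3 -> fork_pos = 1 + 3 = 4.
Step 3: advance 2 -> fork_pos = 4 + 2 = 6.
Step 4: advance 10 -> fork_pos = 6 + 10 = 16.
Unwound prefix: template[0:16] = GGAAATACGCGTCCGC
Complement it base by base (A<->T, C<->G), keeping left-to-right order:
  [0:5] GGAAA -> CCTTT
  [5:10] TACGC -> ATGCG
  [10:15] GTCCG -> CAGGC
  [15:16] C -> G
Concatenate: CCTTTATGCGCAGGCG (length 16; written aligned with the template, i.e. 3'->5').

Answer: CCTTTATGCGCAGGCG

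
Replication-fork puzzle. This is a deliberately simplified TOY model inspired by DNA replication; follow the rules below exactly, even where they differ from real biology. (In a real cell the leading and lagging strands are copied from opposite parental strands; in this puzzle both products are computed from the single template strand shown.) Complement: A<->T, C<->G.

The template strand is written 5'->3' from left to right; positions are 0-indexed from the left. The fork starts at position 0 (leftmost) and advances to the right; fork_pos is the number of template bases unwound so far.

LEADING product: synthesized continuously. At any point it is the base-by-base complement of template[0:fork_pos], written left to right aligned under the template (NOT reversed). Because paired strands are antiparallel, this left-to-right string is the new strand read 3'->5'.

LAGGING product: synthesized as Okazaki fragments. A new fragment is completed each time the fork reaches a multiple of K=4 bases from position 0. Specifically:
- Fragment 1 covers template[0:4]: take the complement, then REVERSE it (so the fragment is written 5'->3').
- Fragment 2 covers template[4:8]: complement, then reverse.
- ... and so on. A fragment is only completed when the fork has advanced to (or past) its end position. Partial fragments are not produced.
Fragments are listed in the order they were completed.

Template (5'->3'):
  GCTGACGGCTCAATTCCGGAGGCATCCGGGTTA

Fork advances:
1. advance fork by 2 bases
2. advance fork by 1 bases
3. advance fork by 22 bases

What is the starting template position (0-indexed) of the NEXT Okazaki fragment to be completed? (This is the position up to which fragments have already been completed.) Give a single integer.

Step 1: advance 2 -> fork_pos = 0 + 2 = 2. Next multiple of 4 is 4 (not reached); still 0 fragment(s).
Step 2: advance 1 -> fork_pos = 2 + 1 = 3. Next multiple of 4 is 4 (not reached); still 0 fragment(s).
Step 3: advance 22 -> fork_pos = 3 + 22 = 25. Reached multiple(s) of 4: 4, 8, 12, 16, 20, 24 -> fragments 1-6 completed (6 total).
6 fragment(s) completed, covering template[0:24] (6 x 4 = 24). The next fragment, fragment 7, covers template[24:28], so it starts at position 24.

Answer: 24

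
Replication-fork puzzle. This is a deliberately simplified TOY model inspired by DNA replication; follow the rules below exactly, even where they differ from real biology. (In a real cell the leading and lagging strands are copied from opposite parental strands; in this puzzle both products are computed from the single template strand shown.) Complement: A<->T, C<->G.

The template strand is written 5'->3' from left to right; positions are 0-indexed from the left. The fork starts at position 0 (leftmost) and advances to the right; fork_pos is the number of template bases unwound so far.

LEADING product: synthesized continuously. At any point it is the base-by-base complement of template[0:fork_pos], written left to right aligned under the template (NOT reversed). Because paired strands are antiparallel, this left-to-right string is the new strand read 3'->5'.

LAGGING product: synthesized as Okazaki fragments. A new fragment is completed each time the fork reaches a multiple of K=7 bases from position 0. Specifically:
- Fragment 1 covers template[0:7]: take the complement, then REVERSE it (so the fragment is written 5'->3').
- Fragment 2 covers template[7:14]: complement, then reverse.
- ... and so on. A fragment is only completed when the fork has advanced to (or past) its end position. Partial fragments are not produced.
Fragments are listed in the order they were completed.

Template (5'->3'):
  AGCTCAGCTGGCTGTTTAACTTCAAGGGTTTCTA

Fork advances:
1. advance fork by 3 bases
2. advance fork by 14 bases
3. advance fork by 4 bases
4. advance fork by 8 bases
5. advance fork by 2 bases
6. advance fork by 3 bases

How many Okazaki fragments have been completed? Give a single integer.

Answer: 4

Derivation:
Step 1: advance 3 -> fork_pos = 0 + 3 = 3. Next multiple of 7 is 7 (not reached); still 0 fragment(s).
Step 2: advance 14 -> fork_pos = 3 + 14 = 17. Reached multiple(s) of 7: 7, 14 -> fragments 1-2 completed (2 total).
Step 3: advance 4 -> fork_pos = 17 + 4 = 21. Reached multiple(s) of 7: 21 -> fragment 3 completed (3 total).
Step 4: advance 8 -> fork_pos = 21 + 8 = 29. Reached multiple(s) of 7: 28 -> fragment 4 completed (4 total).
Step 5: advance 2 -> fork_pos = 29 + 2 = 31. Next multiple of 7 is 35 (not reached); still 4 fragment(s).
Step 6: advance 3 -> fork_pos = 31 + 3 = 34. Next multiple of 7 is 35 (not reached); still 4 fragment(s).
Check: final fork_pos = 34; the multiples of 7 that are <= 34 are 7..28 -> 34 // 7 = 4 completed fragment(s).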